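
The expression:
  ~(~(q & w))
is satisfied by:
  {w: True, q: True}


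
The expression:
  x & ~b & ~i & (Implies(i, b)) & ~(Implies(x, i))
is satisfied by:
  {x: True, i: False, b: False}


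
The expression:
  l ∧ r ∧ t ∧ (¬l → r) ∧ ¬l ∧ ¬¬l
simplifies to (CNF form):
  False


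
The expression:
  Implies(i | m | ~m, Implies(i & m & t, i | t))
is always true.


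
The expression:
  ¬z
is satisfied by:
  {z: False}


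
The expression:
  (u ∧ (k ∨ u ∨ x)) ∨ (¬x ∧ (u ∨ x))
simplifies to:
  u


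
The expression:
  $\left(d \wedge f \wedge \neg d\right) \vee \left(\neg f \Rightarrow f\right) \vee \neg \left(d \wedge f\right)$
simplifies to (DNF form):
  $\text{True}$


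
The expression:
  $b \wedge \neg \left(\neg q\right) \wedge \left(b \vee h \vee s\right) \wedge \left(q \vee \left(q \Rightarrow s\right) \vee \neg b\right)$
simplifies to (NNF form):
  $b \wedge q$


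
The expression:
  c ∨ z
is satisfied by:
  {z: True, c: True}
  {z: True, c: False}
  {c: True, z: False}


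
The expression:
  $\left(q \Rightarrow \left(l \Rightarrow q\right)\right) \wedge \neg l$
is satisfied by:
  {l: False}


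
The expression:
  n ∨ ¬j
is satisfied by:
  {n: True, j: False}
  {j: False, n: False}
  {j: True, n: True}


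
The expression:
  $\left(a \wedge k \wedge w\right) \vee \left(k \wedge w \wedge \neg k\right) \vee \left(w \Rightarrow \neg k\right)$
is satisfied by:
  {a: True, w: False, k: False}
  {w: False, k: False, a: False}
  {a: True, k: True, w: False}
  {k: True, w: False, a: False}
  {a: True, w: True, k: False}
  {w: True, a: False, k: False}
  {a: True, k: True, w: True}


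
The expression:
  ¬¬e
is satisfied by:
  {e: True}


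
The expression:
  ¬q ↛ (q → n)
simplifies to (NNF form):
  False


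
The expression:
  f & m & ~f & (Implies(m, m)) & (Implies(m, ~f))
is never true.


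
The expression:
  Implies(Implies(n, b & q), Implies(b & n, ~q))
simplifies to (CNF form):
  ~b | ~n | ~q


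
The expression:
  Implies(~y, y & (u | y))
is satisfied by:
  {y: True}


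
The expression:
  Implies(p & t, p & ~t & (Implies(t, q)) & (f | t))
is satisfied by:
  {p: False, t: False}
  {t: True, p: False}
  {p: True, t: False}


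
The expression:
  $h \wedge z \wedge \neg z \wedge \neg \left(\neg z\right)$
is never true.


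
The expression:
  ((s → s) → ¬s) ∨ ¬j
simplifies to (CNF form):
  ¬j ∨ ¬s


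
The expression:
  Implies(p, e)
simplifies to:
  e | ~p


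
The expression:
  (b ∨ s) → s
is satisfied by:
  {s: True, b: False}
  {b: False, s: False}
  {b: True, s: True}


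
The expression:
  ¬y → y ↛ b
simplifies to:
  y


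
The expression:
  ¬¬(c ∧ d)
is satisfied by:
  {c: True, d: True}


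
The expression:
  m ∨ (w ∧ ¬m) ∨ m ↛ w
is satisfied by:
  {m: True, w: True}
  {m: True, w: False}
  {w: True, m: False}


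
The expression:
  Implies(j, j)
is always true.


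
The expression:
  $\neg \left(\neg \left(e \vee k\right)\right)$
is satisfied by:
  {k: True, e: True}
  {k: True, e: False}
  {e: True, k: False}


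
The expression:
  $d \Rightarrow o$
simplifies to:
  $o \vee \neg d$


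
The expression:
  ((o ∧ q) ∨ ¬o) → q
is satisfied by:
  {q: True, o: True}
  {q: True, o: False}
  {o: True, q: False}


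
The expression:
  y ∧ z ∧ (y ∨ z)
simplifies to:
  y ∧ z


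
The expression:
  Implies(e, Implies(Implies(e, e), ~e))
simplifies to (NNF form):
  ~e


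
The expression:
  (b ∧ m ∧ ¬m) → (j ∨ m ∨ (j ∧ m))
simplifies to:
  True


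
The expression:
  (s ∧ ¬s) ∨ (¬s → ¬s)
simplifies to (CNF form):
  True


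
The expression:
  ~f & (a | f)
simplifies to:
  a & ~f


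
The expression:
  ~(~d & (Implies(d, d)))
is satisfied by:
  {d: True}


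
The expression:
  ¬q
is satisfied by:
  {q: False}


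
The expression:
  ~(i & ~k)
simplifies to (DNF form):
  k | ~i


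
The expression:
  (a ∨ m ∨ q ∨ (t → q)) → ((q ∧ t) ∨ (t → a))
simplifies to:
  a ∨ q ∨ ¬m ∨ ¬t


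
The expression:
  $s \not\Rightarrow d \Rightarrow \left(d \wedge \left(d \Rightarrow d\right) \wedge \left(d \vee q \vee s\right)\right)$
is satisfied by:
  {d: True, s: False}
  {s: False, d: False}
  {s: True, d: True}


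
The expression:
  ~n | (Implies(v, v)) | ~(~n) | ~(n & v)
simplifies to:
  True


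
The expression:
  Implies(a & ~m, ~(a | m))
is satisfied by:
  {m: True, a: False}
  {a: False, m: False}
  {a: True, m: True}


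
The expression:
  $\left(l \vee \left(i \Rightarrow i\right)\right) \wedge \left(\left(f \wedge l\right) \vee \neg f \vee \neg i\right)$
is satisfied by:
  {l: True, i: False, f: False}
  {l: False, i: False, f: False}
  {f: True, l: True, i: False}
  {f: True, l: False, i: False}
  {i: True, l: True, f: False}
  {i: True, l: False, f: False}
  {i: True, f: True, l: True}


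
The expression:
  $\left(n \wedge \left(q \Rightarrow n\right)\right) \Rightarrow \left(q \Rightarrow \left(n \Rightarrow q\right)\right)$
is always true.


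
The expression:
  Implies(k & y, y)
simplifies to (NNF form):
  True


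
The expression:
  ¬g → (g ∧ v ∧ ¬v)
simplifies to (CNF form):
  g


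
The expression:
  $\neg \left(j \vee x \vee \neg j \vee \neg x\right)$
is never true.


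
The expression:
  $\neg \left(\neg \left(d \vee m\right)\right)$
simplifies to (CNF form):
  $d \vee m$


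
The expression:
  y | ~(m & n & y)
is always true.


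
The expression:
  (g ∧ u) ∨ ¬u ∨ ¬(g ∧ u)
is always true.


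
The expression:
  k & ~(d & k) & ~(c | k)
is never true.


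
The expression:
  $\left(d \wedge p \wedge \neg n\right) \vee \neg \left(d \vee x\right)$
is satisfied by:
  {p: True, x: False, d: False, n: False}
  {n: False, x: False, p: False, d: False}
  {n: True, p: True, x: False, d: False}
  {n: True, x: False, p: False, d: False}
  {d: True, p: True, n: False, x: False}
  {d: True, p: True, x: True, n: False}


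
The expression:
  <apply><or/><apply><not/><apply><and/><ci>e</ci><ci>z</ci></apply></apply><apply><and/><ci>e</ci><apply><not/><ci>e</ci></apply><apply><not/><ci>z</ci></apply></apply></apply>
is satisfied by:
  {e: False, z: False}
  {z: True, e: False}
  {e: True, z: False}


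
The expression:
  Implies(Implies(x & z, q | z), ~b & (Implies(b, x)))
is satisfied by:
  {b: False}


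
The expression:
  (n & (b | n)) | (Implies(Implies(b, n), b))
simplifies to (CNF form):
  b | n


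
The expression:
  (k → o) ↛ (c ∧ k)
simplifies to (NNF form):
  (o ∧ ¬c) ∨ ¬k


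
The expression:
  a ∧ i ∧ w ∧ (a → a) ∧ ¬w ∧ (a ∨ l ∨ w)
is never true.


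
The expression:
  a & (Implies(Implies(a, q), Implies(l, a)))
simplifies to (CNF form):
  a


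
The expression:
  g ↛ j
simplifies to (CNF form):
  g ∧ ¬j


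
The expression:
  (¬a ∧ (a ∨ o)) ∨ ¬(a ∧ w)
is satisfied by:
  {w: False, a: False}
  {a: True, w: False}
  {w: True, a: False}


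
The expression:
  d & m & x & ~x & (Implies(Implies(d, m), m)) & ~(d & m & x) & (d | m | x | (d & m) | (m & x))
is never true.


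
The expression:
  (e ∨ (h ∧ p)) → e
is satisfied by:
  {e: True, p: False, h: False}
  {p: False, h: False, e: False}
  {h: True, e: True, p: False}
  {h: True, p: False, e: False}
  {e: True, p: True, h: False}
  {p: True, e: False, h: False}
  {h: True, p: True, e: True}


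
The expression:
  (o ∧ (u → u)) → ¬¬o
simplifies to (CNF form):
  True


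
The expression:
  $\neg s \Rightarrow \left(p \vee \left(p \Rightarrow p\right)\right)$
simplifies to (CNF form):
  $\text{True}$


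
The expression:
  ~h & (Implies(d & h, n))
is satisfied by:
  {h: False}


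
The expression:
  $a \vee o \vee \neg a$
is always true.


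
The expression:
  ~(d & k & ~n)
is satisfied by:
  {n: True, k: False, d: False}
  {k: False, d: False, n: False}
  {n: True, d: True, k: False}
  {d: True, k: False, n: False}
  {n: True, k: True, d: False}
  {k: True, n: False, d: False}
  {n: True, d: True, k: True}


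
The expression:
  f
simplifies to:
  f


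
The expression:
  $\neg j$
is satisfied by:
  {j: False}


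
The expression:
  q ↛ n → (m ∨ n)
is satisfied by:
  {n: True, m: True, q: False}
  {n: True, q: False, m: False}
  {m: True, q: False, n: False}
  {m: False, q: False, n: False}
  {n: True, m: True, q: True}
  {n: True, q: True, m: False}
  {m: True, q: True, n: False}


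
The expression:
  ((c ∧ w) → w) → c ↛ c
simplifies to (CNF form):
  False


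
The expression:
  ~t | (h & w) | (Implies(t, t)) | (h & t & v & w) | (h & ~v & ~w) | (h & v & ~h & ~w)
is always true.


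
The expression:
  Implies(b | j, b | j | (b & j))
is always true.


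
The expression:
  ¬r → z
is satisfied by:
  {r: True, z: True}
  {r: True, z: False}
  {z: True, r: False}


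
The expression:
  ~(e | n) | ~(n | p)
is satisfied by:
  {n: False, p: False, e: False}
  {e: True, n: False, p: False}
  {p: True, n: False, e: False}


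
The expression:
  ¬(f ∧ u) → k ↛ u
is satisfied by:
  {f: True, k: True, u: False}
  {k: True, u: False, f: False}
  {u: True, f: True, k: True}
  {u: True, f: True, k: False}


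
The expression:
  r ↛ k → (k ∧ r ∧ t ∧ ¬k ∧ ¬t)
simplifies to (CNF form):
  k ∨ ¬r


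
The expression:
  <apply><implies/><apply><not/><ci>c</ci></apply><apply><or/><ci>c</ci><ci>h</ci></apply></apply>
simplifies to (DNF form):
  <apply><or/><ci>c</ci><ci>h</ci></apply>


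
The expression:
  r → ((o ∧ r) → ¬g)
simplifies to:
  ¬g ∨ ¬o ∨ ¬r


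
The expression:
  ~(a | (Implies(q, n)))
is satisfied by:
  {q: True, n: False, a: False}


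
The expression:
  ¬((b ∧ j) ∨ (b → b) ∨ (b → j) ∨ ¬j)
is never true.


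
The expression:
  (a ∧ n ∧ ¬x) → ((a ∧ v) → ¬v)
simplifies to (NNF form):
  x ∨ ¬a ∨ ¬n ∨ ¬v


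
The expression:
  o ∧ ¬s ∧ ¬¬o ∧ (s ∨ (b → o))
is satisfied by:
  {o: True, s: False}


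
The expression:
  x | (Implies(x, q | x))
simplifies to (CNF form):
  True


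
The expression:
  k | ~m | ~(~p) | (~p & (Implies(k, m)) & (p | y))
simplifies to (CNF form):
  k | p | y | ~m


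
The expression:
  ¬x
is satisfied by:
  {x: False}


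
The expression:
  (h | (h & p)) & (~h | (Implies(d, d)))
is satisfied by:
  {h: True}


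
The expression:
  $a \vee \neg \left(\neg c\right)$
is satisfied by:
  {a: True, c: True}
  {a: True, c: False}
  {c: True, a: False}


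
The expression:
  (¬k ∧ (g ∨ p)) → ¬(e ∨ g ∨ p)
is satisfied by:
  {k: True, g: False, p: False}
  {k: True, p: True, g: False}
  {k: True, g: True, p: False}
  {k: True, p: True, g: True}
  {p: False, g: False, k: False}


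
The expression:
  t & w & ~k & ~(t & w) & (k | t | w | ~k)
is never true.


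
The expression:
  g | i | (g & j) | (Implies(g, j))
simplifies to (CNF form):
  True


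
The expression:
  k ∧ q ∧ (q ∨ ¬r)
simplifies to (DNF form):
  k ∧ q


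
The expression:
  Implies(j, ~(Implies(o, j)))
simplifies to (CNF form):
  ~j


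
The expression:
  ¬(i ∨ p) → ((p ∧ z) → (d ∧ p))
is always true.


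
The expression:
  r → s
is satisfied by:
  {s: True, r: False}
  {r: False, s: False}
  {r: True, s: True}


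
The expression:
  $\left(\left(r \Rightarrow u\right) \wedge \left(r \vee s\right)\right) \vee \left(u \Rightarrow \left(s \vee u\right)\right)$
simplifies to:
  $\text{True}$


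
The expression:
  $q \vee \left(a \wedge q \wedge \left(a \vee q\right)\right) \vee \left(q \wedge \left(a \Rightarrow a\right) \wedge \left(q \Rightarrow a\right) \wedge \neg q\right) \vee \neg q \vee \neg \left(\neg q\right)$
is always true.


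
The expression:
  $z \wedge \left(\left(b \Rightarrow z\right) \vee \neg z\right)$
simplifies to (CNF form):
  $z$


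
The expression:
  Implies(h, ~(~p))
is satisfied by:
  {p: True, h: False}
  {h: False, p: False}
  {h: True, p: True}


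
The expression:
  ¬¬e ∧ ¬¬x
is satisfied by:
  {e: True, x: True}


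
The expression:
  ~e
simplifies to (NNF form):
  ~e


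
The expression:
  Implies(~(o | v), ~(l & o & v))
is always true.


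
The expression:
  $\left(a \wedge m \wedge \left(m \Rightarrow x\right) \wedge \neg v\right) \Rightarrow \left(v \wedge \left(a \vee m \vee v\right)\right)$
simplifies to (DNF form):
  $v \vee \neg a \vee \neg m \vee \neg x$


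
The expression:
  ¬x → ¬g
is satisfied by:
  {x: True, g: False}
  {g: False, x: False}
  {g: True, x: True}


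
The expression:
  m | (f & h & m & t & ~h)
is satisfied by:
  {m: True}


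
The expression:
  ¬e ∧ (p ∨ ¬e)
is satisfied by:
  {e: False}


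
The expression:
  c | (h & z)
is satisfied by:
  {z: True, c: True, h: True}
  {z: True, c: True, h: False}
  {c: True, h: True, z: False}
  {c: True, h: False, z: False}
  {z: True, h: True, c: False}


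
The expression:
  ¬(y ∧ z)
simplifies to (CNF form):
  ¬y ∨ ¬z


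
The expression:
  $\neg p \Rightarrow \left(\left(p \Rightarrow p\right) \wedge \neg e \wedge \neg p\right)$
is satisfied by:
  {p: True, e: False}
  {e: False, p: False}
  {e: True, p: True}


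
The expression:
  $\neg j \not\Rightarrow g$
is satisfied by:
  {g: False, j: False}


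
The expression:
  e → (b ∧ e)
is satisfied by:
  {b: True, e: False}
  {e: False, b: False}
  {e: True, b: True}


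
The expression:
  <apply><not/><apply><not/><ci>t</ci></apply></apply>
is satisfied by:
  {t: True}


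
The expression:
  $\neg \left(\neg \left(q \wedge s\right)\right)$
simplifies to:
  $q \wedge s$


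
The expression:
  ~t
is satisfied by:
  {t: False}


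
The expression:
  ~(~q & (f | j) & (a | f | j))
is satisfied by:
  {q: True, f: False, j: False}
  {j: True, q: True, f: False}
  {q: True, f: True, j: False}
  {j: True, q: True, f: True}
  {j: False, f: False, q: False}


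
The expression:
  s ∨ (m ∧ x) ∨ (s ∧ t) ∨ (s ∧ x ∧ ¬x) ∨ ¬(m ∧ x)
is always true.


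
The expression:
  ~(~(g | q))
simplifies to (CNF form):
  g | q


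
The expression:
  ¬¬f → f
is always true.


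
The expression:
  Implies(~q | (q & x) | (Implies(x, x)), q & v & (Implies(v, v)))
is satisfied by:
  {q: True, v: True}


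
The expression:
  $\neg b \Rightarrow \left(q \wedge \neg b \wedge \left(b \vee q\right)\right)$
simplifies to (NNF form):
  $b \vee q$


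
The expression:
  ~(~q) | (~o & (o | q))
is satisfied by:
  {q: True}


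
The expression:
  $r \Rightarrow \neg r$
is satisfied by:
  {r: False}


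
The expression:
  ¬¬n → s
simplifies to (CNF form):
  s ∨ ¬n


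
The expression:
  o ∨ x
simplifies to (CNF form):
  o ∨ x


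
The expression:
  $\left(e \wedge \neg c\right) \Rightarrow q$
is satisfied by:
  {q: True, c: True, e: False}
  {q: True, e: False, c: False}
  {c: True, e: False, q: False}
  {c: False, e: False, q: False}
  {q: True, c: True, e: True}
  {q: True, e: True, c: False}
  {c: True, e: True, q: False}


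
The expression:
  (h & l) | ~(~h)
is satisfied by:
  {h: True}


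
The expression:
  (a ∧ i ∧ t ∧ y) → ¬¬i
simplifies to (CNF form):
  True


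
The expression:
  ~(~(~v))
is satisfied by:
  {v: False}


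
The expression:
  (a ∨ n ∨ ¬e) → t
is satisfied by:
  {t: True, e: True, n: False, a: False}
  {t: True, n: False, a: False, e: False}
  {t: True, e: True, a: True, n: False}
  {t: True, a: True, n: False, e: False}
  {t: True, e: True, n: True, a: False}
  {t: True, n: True, a: False, e: False}
  {t: True, e: True, a: True, n: True}
  {t: True, a: True, n: True, e: False}
  {e: True, n: False, a: False, t: False}


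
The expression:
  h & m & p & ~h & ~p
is never true.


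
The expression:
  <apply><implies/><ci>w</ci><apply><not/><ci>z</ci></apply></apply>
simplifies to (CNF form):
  <apply><or/><apply><not/><ci>w</ci></apply><apply><not/><ci>z</ci></apply></apply>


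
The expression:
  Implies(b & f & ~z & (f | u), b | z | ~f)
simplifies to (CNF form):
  True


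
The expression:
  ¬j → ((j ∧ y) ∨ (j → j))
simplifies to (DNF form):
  True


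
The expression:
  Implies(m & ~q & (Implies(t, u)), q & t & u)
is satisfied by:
  {t: True, q: True, u: False, m: False}
  {q: True, u: False, m: False, t: False}
  {t: True, q: True, u: True, m: False}
  {q: True, u: True, m: False, t: False}
  {t: True, u: False, m: False, q: False}
  {t: False, u: False, m: False, q: False}
  {t: True, u: True, m: False, q: False}
  {u: True, t: False, m: False, q: False}
  {t: True, m: True, q: True, u: False}
  {m: True, q: True, t: False, u: False}
  {t: True, m: True, q: True, u: True}
  {m: True, q: True, u: True, t: False}
  {m: True, t: True, q: False, u: False}


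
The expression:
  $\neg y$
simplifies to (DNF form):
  $\neg y$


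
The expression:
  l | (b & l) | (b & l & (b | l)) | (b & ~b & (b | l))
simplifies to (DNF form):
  l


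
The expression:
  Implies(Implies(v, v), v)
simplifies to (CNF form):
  v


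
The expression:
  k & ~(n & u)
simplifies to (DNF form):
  (k & ~n) | (k & ~u)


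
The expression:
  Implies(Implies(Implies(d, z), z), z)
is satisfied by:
  {z: True, d: False}
  {d: False, z: False}
  {d: True, z: True}


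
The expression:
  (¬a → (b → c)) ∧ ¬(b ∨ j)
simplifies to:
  ¬b ∧ ¬j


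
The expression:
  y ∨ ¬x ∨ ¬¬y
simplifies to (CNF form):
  y ∨ ¬x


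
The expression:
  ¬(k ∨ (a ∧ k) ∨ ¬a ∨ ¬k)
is never true.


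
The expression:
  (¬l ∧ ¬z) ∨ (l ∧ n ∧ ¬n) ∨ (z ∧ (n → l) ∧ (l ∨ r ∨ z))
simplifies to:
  (l ∧ z) ∨ (¬l ∧ ¬n) ∨ (¬l ∧ ¬z)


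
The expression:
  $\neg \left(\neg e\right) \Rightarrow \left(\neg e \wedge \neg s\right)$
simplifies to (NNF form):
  $\neg e$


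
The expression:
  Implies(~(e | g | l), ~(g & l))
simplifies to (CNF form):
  True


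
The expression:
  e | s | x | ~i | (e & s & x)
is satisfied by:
  {s: True, x: True, e: True, i: False}
  {s: True, x: True, e: False, i: False}
  {s: True, e: True, i: False, x: False}
  {s: True, e: False, i: False, x: False}
  {x: True, e: True, i: False, s: False}
  {x: True, e: False, i: False, s: False}
  {e: True, x: False, i: False, s: False}
  {e: False, x: False, i: False, s: False}
  {s: True, x: True, i: True, e: True}
  {s: True, x: True, i: True, e: False}
  {s: True, i: True, e: True, x: False}
  {s: True, i: True, e: False, x: False}
  {i: True, x: True, e: True, s: False}
  {i: True, x: True, e: False, s: False}
  {i: True, e: True, x: False, s: False}


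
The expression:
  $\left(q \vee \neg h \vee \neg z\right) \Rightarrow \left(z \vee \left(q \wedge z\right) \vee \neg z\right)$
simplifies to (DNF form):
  $\text{True}$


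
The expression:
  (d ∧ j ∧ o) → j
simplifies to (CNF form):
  True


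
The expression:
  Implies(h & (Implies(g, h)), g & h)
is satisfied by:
  {g: True, h: False}
  {h: False, g: False}
  {h: True, g: True}


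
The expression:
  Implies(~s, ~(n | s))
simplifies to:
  s | ~n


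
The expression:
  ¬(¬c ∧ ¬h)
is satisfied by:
  {c: True, h: True}
  {c: True, h: False}
  {h: True, c: False}


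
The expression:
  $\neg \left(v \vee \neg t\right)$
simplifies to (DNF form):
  $t \wedge \neg v$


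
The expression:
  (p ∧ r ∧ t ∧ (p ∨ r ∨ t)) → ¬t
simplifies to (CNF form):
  ¬p ∨ ¬r ∨ ¬t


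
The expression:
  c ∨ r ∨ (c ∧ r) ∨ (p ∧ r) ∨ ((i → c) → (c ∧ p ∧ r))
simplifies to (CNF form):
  c ∨ i ∨ r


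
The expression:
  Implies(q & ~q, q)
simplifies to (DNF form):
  True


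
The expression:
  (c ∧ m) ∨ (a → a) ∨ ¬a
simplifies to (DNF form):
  True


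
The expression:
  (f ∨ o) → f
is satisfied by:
  {f: True, o: False}
  {o: False, f: False}
  {o: True, f: True}


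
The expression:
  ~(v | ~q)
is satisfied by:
  {q: True, v: False}


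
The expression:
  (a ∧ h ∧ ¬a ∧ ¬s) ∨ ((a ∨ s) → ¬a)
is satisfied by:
  {a: False}


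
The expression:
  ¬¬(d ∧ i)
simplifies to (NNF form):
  d ∧ i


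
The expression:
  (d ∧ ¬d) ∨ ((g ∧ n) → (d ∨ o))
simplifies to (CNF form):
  d ∨ o ∨ ¬g ∨ ¬n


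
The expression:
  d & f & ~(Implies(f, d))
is never true.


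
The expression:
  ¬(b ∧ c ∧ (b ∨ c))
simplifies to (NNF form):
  ¬b ∨ ¬c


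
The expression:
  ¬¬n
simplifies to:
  n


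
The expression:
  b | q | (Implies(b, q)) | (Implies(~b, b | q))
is always true.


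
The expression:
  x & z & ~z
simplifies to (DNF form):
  False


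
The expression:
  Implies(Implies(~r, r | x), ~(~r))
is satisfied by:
  {r: True, x: False}
  {x: False, r: False}
  {x: True, r: True}


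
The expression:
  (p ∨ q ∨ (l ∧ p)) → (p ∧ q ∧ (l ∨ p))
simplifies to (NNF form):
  (p ∧ q) ∨ (¬p ∧ ¬q)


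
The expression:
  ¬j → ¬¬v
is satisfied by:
  {v: True, j: True}
  {v: True, j: False}
  {j: True, v: False}


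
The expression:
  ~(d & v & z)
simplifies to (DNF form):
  ~d | ~v | ~z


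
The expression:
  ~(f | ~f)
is never true.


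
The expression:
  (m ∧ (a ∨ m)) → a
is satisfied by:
  {a: True, m: False}
  {m: False, a: False}
  {m: True, a: True}


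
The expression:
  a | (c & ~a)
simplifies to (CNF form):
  a | c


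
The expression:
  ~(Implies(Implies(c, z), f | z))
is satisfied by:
  {z: False, f: False, c: False}


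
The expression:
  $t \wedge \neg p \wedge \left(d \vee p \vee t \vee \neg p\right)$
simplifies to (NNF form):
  $t \wedge \neg p$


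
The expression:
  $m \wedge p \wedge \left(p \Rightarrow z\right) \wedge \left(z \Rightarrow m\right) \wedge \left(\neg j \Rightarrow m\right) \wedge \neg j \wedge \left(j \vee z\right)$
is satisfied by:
  {z: True, m: True, p: True, j: False}


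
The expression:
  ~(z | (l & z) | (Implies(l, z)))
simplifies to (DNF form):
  l & ~z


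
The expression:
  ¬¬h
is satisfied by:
  {h: True}


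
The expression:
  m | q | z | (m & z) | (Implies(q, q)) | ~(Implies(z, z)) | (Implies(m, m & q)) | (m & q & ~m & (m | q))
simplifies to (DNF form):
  True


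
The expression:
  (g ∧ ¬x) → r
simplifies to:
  r ∨ x ∨ ¬g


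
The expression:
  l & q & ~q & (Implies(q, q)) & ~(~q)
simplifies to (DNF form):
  False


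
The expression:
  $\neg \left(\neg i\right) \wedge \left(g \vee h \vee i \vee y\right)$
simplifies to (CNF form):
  $i$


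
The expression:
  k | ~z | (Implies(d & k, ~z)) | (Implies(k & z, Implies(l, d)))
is always true.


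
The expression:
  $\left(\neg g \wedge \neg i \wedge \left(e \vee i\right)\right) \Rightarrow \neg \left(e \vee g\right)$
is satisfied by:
  {i: True, g: True, e: False}
  {i: True, e: False, g: False}
  {g: True, e: False, i: False}
  {g: False, e: False, i: False}
  {i: True, g: True, e: True}
  {i: True, e: True, g: False}
  {g: True, e: True, i: False}


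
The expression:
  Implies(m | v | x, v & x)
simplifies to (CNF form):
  (v | ~m) & (v | ~x) & (x | ~v)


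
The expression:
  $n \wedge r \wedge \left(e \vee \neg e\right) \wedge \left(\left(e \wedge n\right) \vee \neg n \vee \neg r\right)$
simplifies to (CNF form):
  $e \wedge n \wedge r$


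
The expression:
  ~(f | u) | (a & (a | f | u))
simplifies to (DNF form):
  a | (~f & ~u)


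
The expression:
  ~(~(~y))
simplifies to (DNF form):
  ~y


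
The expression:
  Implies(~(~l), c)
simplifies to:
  c | ~l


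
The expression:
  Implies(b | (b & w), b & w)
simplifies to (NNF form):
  w | ~b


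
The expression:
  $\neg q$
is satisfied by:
  {q: False}


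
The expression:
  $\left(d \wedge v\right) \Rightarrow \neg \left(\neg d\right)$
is always true.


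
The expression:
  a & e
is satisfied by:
  {a: True, e: True}


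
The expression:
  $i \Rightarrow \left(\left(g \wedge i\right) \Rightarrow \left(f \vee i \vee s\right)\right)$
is always true.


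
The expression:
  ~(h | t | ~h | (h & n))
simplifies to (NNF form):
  False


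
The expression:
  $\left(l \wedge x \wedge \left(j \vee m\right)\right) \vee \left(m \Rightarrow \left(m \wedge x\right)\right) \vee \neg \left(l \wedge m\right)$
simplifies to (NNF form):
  $x \vee \neg l \vee \neg m$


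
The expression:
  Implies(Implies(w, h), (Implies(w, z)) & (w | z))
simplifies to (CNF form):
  (w | z) & (z | ~h)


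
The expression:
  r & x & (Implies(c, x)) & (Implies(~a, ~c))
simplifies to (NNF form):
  r & x & (a | ~c)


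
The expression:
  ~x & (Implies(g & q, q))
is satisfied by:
  {x: False}


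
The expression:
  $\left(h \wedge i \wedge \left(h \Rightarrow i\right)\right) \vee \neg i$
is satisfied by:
  {h: True, i: False}
  {i: False, h: False}
  {i: True, h: True}


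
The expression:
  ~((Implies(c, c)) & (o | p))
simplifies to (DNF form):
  ~o & ~p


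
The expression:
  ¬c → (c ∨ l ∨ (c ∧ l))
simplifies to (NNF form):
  c ∨ l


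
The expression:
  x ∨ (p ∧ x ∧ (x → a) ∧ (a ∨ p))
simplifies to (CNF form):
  x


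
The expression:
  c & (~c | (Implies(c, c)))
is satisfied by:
  {c: True}


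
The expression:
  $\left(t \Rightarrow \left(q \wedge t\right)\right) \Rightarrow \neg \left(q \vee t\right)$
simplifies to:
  $\neg q$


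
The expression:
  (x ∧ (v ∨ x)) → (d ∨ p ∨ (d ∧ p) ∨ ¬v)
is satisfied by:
  {d: True, p: True, x: False, v: False}
  {d: True, x: False, v: False, p: False}
  {p: True, x: False, v: False, d: False}
  {p: False, x: False, v: False, d: False}
  {d: True, v: True, p: True, x: False}
  {d: True, v: True, p: False, x: False}
  {v: True, p: True, d: False, x: False}
  {v: True, d: False, x: False, p: False}
  {p: True, d: True, x: True, v: False}
  {d: True, x: True, p: False, v: False}
  {p: True, x: True, d: False, v: False}
  {x: True, d: False, v: False, p: False}
  {d: True, v: True, x: True, p: True}
  {d: True, v: True, x: True, p: False}
  {v: True, x: True, p: True, d: False}


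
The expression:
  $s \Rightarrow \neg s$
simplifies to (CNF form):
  $\neg s$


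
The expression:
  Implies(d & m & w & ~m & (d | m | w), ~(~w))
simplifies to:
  True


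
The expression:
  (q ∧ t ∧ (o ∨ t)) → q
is always true.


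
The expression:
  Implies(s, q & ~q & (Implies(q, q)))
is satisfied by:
  {s: False}


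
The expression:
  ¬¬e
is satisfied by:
  {e: True}


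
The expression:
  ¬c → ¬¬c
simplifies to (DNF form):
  c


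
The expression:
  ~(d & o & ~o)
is always true.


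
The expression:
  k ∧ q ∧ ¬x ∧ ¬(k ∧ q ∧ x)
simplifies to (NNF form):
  k ∧ q ∧ ¬x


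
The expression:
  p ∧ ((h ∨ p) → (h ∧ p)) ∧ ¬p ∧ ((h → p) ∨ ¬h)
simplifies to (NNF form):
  False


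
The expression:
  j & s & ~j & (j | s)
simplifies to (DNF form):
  False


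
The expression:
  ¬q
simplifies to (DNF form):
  ¬q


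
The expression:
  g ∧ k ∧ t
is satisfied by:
  {t: True, g: True, k: True}


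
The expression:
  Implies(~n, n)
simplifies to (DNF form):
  n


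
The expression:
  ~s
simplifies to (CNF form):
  ~s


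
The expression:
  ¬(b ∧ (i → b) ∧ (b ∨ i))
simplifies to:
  ¬b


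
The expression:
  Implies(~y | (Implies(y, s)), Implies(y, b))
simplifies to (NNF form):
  b | ~s | ~y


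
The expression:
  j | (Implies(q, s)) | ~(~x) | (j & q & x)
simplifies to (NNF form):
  j | s | x | ~q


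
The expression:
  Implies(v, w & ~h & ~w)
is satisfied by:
  {v: False}


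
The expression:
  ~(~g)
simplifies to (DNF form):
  g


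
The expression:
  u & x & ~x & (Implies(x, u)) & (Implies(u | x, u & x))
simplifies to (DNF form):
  False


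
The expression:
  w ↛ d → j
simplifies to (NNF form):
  d ∨ j ∨ ¬w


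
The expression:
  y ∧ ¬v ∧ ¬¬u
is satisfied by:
  {u: True, y: True, v: False}


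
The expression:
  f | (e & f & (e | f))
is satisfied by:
  {f: True}


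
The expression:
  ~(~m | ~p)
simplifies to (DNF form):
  m & p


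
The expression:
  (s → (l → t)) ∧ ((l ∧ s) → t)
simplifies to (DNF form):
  t ∨ ¬l ∨ ¬s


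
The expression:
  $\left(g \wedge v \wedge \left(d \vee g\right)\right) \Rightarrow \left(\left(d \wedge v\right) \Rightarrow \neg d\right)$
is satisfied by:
  {g: False, v: False, d: False}
  {d: True, g: False, v: False}
  {v: True, g: False, d: False}
  {d: True, v: True, g: False}
  {g: True, d: False, v: False}
  {d: True, g: True, v: False}
  {v: True, g: True, d: False}


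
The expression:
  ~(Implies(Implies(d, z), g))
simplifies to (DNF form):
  (z & ~g) | (~d & ~g)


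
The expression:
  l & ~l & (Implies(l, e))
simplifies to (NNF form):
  False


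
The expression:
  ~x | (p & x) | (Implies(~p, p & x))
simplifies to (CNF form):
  p | ~x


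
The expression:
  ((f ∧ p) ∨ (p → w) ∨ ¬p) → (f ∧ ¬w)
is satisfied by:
  {p: True, f: True, w: False}
  {p: True, w: False, f: False}
  {f: True, w: False, p: False}


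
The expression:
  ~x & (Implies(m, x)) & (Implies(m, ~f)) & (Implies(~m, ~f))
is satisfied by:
  {x: False, f: False, m: False}


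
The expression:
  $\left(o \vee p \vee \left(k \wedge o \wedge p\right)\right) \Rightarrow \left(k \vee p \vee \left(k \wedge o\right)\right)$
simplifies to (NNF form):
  $k \vee p \vee \neg o$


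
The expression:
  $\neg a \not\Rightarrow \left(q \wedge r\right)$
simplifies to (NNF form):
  $\neg a \wedge \left(\neg q \vee \neg r\right)$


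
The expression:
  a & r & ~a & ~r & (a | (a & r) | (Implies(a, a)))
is never true.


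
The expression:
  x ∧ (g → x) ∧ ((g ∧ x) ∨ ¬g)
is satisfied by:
  {x: True}


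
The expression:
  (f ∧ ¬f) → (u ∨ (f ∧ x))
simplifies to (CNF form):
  True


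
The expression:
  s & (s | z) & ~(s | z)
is never true.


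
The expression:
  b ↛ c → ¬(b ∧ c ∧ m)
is always true.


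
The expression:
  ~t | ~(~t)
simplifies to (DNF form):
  True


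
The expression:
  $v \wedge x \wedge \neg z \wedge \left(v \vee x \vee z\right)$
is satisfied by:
  {x: True, v: True, z: False}


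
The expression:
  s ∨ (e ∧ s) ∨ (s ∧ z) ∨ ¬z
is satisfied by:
  {s: True, z: False}
  {z: False, s: False}
  {z: True, s: True}


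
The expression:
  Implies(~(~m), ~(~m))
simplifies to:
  True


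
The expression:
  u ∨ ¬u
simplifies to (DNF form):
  True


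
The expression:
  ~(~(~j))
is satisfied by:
  {j: False}


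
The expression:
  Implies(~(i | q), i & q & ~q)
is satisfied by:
  {i: True, q: True}
  {i: True, q: False}
  {q: True, i: False}


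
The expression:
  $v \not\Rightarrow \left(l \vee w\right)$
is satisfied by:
  {v: True, w: False, l: False}


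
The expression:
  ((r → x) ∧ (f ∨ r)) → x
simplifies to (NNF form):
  r ∨ x ∨ ¬f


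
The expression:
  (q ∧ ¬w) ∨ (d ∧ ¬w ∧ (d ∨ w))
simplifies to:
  ¬w ∧ (d ∨ q)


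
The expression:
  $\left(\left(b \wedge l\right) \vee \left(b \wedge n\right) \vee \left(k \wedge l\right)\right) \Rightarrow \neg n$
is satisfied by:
  {l: False, k: False, n: False, b: False}
  {k: True, b: False, l: False, n: False}
  {l: True, b: False, k: False, n: False}
  {k: True, l: True, b: False, n: False}
  {b: True, l: False, k: False, n: False}
  {b: True, k: True, l: False, n: False}
  {b: True, l: True, k: False, n: False}
  {b: True, k: True, l: True, n: False}
  {n: True, b: False, l: False, k: False}
  {n: True, k: True, b: False, l: False}
  {n: True, l: True, b: False, k: False}


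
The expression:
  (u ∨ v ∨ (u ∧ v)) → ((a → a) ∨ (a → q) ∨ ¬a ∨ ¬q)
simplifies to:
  True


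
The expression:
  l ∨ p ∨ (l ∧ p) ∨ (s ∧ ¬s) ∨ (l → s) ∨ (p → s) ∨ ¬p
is always true.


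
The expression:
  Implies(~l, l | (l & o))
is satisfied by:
  {l: True}


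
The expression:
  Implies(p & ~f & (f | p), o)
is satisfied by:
  {o: True, f: True, p: False}
  {o: True, p: False, f: False}
  {f: True, p: False, o: False}
  {f: False, p: False, o: False}
  {o: True, f: True, p: True}
  {o: True, p: True, f: False}
  {f: True, p: True, o: False}


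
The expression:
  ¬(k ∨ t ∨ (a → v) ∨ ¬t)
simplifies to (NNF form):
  False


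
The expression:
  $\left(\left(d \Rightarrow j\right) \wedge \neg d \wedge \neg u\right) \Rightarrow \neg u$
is always true.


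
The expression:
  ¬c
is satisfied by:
  {c: False}


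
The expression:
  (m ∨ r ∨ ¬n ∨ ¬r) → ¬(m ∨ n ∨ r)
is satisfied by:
  {n: False, r: False, m: False}


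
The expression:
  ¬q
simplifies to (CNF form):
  ¬q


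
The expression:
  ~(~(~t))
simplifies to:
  ~t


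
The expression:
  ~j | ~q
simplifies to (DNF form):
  ~j | ~q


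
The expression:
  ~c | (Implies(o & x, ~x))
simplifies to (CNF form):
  ~c | ~o | ~x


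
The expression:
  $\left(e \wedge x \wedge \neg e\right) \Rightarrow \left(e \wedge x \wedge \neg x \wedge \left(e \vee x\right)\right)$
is always true.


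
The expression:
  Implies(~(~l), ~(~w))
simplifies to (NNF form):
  w | ~l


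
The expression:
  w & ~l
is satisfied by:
  {w: True, l: False}


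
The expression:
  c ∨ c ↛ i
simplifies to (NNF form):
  c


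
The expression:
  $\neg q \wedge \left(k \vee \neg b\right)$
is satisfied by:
  {k: True, q: False, b: False}
  {q: False, b: False, k: False}
  {b: True, k: True, q: False}


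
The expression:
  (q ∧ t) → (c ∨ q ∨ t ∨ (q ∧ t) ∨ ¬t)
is always true.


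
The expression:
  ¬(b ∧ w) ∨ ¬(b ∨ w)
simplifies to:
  ¬b ∨ ¬w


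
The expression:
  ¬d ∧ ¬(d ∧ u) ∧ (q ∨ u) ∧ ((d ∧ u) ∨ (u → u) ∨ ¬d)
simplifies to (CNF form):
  ¬d ∧ (q ∨ u)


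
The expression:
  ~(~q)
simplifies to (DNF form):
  q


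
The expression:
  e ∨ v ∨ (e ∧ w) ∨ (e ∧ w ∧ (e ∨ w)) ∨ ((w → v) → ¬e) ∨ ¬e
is always true.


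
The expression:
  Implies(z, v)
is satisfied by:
  {v: True, z: False}
  {z: False, v: False}
  {z: True, v: True}


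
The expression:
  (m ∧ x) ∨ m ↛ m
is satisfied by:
  {m: True, x: True}


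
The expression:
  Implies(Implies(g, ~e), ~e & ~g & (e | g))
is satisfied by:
  {e: True, g: True}


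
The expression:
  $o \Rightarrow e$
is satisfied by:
  {e: True, o: False}
  {o: False, e: False}
  {o: True, e: True}


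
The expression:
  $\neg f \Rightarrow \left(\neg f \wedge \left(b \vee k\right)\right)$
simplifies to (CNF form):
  $b \vee f \vee k$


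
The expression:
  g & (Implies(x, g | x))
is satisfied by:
  {g: True}


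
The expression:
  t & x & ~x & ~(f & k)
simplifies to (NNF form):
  False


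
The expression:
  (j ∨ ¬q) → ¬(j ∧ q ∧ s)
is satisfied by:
  {s: False, q: False, j: False}
  {j: True, s: False, q: False}
  {q: True, s: False, j: False}
  {j: True, q: True, s: False}
  {s: True, j: False, q: False}
  {j: True, s: True, q: False}
  {q: True, s: True, j: False}


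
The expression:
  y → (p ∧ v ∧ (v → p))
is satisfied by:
  {p: True, v: True, y: False}
  {p: True, v: False, y: False}
  {v: True, p: False, y: False}
  {p: False, v: False, y: False}
  {y: True, p: True, v: True}


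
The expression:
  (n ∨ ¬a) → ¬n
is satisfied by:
  {n: False}


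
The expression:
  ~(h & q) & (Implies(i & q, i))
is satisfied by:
  {h: False, q: False}
  {q: True, h: False}
  {h: True, q: False}


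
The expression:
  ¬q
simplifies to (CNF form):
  ¬q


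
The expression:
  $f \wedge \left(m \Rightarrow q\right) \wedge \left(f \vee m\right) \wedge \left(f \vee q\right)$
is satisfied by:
  {f: True, q: True, m: False}
  {f: True, m: False, q: False}
  {f: True, q: True, m: True}


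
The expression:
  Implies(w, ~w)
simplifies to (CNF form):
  ~w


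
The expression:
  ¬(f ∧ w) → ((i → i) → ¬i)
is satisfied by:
  {w: True, f: True, i: False}
  {w: True, f: False, i: False}
  {f: True, w: False, i: False}
  {w: False, f: False, i: False}
  {i: True, w: True, f: True}


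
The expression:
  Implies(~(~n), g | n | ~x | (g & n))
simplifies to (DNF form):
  True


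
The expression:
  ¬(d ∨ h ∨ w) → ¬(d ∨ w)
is always true.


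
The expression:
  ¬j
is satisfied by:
  {j: False}


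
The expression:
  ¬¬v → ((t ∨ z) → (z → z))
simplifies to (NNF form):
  True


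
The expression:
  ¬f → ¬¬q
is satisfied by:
  {q: True, f: True}
  {q: True, f: False}
  {f: True, q: False}


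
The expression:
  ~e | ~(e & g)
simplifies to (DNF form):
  ~e | ~g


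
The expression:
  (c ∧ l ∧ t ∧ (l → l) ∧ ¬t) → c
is always true.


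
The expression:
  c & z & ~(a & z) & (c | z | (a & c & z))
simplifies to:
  c & z & ~a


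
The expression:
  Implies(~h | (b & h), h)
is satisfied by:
  {h: True}


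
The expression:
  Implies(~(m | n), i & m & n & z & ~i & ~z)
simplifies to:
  m | n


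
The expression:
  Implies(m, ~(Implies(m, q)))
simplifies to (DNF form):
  ~m | ~q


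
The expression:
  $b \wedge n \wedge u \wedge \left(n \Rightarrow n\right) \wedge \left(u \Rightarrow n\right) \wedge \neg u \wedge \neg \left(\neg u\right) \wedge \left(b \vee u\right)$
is never true.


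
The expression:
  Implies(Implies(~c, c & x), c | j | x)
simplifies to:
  True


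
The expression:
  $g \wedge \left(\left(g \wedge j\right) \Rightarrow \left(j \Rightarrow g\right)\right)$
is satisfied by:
  {g: True}


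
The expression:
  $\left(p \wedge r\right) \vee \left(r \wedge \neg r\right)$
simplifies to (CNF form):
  $p \wedge r$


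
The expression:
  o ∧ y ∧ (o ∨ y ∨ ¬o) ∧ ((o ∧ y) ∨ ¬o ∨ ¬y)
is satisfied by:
  {o: True, y: True}


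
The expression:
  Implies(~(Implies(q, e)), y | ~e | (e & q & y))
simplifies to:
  True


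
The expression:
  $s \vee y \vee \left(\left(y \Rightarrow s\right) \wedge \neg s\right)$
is always true.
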